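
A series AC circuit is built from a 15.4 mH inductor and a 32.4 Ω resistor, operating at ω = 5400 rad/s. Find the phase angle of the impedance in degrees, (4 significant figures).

X_L = ωL = 83.16 Ω
Z = 32.40 + j83.16 Ω
|Z| = √(32.40² + 83.16²) = 89.25 Ω
∠Z = arctan(83.16/32.40) = 68.71°

68.71°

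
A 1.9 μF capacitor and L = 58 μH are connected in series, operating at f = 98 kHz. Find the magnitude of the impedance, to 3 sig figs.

34.9 Ω

ω = 2πf = 615800 rad/s
X_L = ωL = 35.7 Ω
X_C = 1/(ωC) = 0.855 Ω
Net reactance X = X_L − X_C = 34.9 Ω
Z = j34.9 Ω
|Z| = √(0² + 34.9²) = 34.9 Ω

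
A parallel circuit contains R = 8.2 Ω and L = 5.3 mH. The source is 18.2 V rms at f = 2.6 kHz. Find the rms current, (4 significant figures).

ω = 2πf = 16340 rad/s
X_L = ωL = 86.58 Ω
Parallel: admittances add. Y = 1/R + 1/(jωL)
Y = (0.1220 − j0.01155) S
|Y| = 0.1225 S → |Z| = 1/|Y| = 8.163 Ω, ∠Z = −∠Y = 5.410°
I = V/|Z| = 18.2/8.163 = 2.229 A

2.229 A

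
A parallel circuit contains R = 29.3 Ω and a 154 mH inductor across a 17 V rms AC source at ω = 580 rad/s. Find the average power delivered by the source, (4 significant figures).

9.863 W

X_L = ωL = 89.32 Ω
Parallel: admittances add. Y = 1/R + 1/(jωL)
Y = (0.03413 − j0.01120) S
|Y| = 0.03592 S → |Z| = 1/|Y| = 27.84 Ω, ∠Z = −∠Y = 18.16°
I = V/|Z| = 610.6 mA
P = VI cos φ = 17 × 0.6106 × cos(18.16°) = 9.863 W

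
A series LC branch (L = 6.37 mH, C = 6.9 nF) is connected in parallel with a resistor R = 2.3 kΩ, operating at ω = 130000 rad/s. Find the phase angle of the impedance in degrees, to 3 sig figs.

X_L = ωL = 828 Ω
X_C = 1/(ωC) = 1110 Ω
Branch 1: Z₁ = R = 2300 Ω
Branch 2 (series LC): Z₂ = j(X_L − X_C) = −j287 Ω
Parallel: Z = Z₁Z₂/(Z₁+Z₂), |Z| = 285 Ω, ∠Z = -82.9°

-82.9°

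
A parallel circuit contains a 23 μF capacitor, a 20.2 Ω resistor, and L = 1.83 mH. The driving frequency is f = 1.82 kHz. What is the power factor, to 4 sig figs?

ω = 2πf = 11440 rad/s
X_L = ωL = 20.93 Ω
X_C = 1/(ωC) = 3.802 Ω
Parallel: admittances add. Y = 1/R + 1/(jωL) + jωC
Y = (0.04950 + j0.2152) S
|Y| = 0.2208 S → |Z| = 1/|Y| = 4.528 Ω, ∠Z = −∠Y = -77.05°
cos φ = cos(-77.05°) = 0.2242

0.2242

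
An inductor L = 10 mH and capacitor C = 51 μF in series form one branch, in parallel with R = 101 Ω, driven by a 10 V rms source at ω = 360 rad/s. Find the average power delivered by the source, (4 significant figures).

X_L = ωL = 3.600 Ω
X_C = 1/(ωC) = 54.47 Ω
Branch 1: Z₁ = R = 101.0 Ω
Branch 2 (series LC): Z₂ = j(X_L − X_C) = −j50.87 Ω
Parallel: Z = Z₁Z₂/(Z₁+Z₂), |Z| = 45.43 Ω, ∠Z = -63.27°
I = V/|Z| = 220.1 mA
P = VI cos φ = 10 × 0.2201 × cos(-63.27°) = 990.1 mW

990.1 mW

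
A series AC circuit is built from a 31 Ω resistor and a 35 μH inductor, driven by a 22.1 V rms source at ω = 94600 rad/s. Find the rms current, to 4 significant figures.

X_L = ωL = 3.311 Ω
Z = 31.00 + j3.311 Ω
|Z| = √(31.00² + 3.311²) = 31.18 Ω
I = V/|Z| = 22.1/31.18 = 708.9 mA

708.9 mA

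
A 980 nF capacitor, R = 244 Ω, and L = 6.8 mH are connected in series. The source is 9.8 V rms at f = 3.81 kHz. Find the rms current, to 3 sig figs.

36.0 mA

ω = 2πf = 23940 rad/s
X_L = ωL = 163 Ω
X_C = 1/(ωC) = 42.6 Ω
Net reactance X = X_L − X_C = 120 Ω
Z = 244 + j120 Ω
|Z| = √(244² + 120²) = 272 Ω
I = V/|Z| = 9.8/272 = 36.0 mA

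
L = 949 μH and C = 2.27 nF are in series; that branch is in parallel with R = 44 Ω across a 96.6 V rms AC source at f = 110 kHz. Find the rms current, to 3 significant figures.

ω = 2πf = 691200 rad/s
X_L = ωL = 656 Ω
X_C = 1/(ωC) = 637 Ω
Branch 1: Z₁ = R = 44.0 Ω
Branch 2 (series LC): Z₂ = j(X_L − X_C) = j18.5 Ω
Parallel: Z = Z₁Z₂/(Z₁+Z₂), |Z| = 17.1 Ω, ∠Z = 67.2°
I = V/|Z| = 96.6/17.1 = 5.66 A

5.66 A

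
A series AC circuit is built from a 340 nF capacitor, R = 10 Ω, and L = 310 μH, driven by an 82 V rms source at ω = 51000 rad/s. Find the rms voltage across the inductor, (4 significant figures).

30.12 V

X_L = ωL = 15.81 Ω
X_C = 1/(ωC) = 57.67 Ω
Net reactance X = X_L − X_C = -41.86 Ω
Z = 10.00 − j41.86 Ω
|Z| = √(10.00² + 41.86²) = 43.04 Ω
I = V/|Z| = 1.905 A
V_L = I·|Z_L| = 1.905 × 15.81 = 30.12 V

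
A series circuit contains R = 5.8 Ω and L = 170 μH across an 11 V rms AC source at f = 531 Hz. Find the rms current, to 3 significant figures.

ω = 2πf = 3336 rad/s
X_L = ωL = 0.567 Ω
Z = 5.80 + j0.567 Ω
|Z| = √(5.80² + 0.567²) = 5.83 Ω
I = V/|Z| = 11/5.83 = 1.89 A

1.89 A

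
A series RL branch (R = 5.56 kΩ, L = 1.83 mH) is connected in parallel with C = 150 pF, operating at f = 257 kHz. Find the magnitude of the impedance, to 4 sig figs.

ω = 2πf = 1.615e+06 rad/s
X_L = ωL = 2955 Ω
X_C = 1/(ωC) = 4129 Ω
Branch 1 (R+jX_L): Z₁ = 5560 + j2955 Ω, |Z₁| = 6296 Ω
Branch 2 (−jX_C): Z₂ = −j4129 Ω
Parallel: Z = Z₁Z₂/(Z₁+Z₂), |Z| = 4575 Ω, ∠Z = -50.09°

4575 Ω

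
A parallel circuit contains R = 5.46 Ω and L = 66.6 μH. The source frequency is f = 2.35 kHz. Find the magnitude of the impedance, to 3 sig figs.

0.968 Ω

ω = 2πf = 14770 rad/s
X_L = ωL = 0.983 Ω
Parallel: admittances add. Y = 1/R + 1/(jωL)
Y = (0.183 − j1.02) S
|Y| = 1.03 S → |Z| = 1/|Y| = 0.968 Ω, ∠Z = −∠Y = 79.8°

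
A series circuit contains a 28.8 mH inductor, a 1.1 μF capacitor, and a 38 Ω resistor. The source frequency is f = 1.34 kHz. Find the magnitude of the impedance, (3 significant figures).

ω = 2πf = 8419 rad/s
X_L = ωL = 242 Ω
X_C = 1/(ωC) = 108 Ω
Net reactance X = X_L − X_C = 135 Ω
Z = 38.0 + j135 Ω
|Z| = √(38.0² + 135²) = 140 Ω

140 Ω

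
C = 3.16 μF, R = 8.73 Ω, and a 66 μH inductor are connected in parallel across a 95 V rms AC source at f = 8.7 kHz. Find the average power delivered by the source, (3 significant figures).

ω = 2πf = 54660 rad/s
X_L = ωL = 3.61 Ω
X_C = 1/(ωC) = 5.79 Ω
Parallel: admittances add. Y = 1/R + 1/(jωL) + jωC
Y = (0.115 − j0.104) S
|Y| = 0.155 S → |Z| = 1/|Y| = 6.45 Ω, ∠Z = −∠Y = 42.4°
I = V/|Z| = 14.7 A
P = VI cos φ = 95 × 14.7 × cos(42.4°) = 1.03 kW

1.03 kW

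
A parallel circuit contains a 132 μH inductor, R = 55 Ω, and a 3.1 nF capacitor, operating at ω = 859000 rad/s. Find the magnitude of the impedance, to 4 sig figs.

X_L = ωL = 113.4 Ω
X_C = 1/(ωC) = 375.5 Ω
Parallel: admittances add. Y = 1/R + 1/(jωL) + jωC
Y = (0.01818 − j0.006156) S
|Y| = 0.01920 S → |Z| = 1/|Y| = 52.09 Ω, ∠Z = −∠Y = 18.71°

52.09 Ω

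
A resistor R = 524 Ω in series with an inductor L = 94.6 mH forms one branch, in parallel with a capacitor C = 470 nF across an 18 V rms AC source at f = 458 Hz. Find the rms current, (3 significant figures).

ω = 2πf = 2878 rad/s
X_L = ωL = 272 Ω
X_C = 1/(ωC) = 739 Ω
Branch 1 (R+jX_L): Z₁ = 524 + j272 Ω, |Z₁| = 590 Ω
Branch 2 (−jX_C): Z₂ = −j739 Ω
Parallel: Z = Z₁Z₂/(Z₁+Z₂), |Z| = 622 Ω, ∠Z = -20.8°
I = V/|Z| = 18/622 = 28.9 mA

28.9 mA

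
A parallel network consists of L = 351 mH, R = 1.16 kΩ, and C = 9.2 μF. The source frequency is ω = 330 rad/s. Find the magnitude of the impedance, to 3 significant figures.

X_L = ωL = 116 Ω
X_C = 1/(ωC) = 329 Ω
Parallel: admittances add. Y = 1/R + 1/(jωL) + jωC
Y = (0.000862 − j0.00560) S
|Y| = 0.00566 S → |Z| = 1/|Y| = 177 Ω, ∠Z = −∠Y = 81.2°

177 Ω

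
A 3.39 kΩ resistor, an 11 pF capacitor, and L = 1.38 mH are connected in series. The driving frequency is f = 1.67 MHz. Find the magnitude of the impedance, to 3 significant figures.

ω = 2πf = 1.049e+07 rad/s
X_L = ωL = 14500 Ω
X_C = 1/(ωC) = 8660 Ω
Net reactance X = X_L − X_C = 5820 Ω
Z = 3390 + j5820 Ω
|Z| = √(3390² + 5820²) = 6730 Ω

6730 Ω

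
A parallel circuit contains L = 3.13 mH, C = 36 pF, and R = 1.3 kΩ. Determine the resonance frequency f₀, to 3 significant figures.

474 kHz

ω₀ = 1/√(LC) = 1/√(0.00313 × 3.6e-11) = 2.979e+06 rad/s
f₀ = ω₀/(2π) = 474 kHz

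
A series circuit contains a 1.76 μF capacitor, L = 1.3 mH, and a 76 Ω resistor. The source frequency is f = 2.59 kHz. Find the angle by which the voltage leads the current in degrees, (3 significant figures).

ω = 2πf = 16270 rad/s
X_L = ωL = 21.2 Ω
X_C = 1/(ωC) = 34.9 Ω
Net reactance X = X_L − X_C = -13.8 Ω
Z = 76.0 − j13.8 Ω
|Z| = √(76.0² + 13.8²) = 77.2 Ω
∠Z = arctan(-13.8/76.0) = -10.3°

-10.3°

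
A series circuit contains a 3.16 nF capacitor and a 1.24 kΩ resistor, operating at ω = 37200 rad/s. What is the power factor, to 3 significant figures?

X_C = 1/(ωC) = 8510 Ω
Z = 1240 − j8510 Ω
|Z| = √(1240² + 8510²) = 8600 Ω
∠Z = arctan(-8510/1240) = -81.7°
cos φ = cos(-81.7°) = 0.144

0.144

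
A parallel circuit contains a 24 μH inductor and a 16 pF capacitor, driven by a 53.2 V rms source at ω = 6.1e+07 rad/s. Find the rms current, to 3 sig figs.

X_L = ωL = 1460 Ω
X_C = 1/(ωC) = 1020 Ω
Parallel: admittances add. Y = 1/(jωL) + jωC
Y = (0 + j0.000293) S
|Y| = 0.000293 S → |Z| = 1/|Y| = 3410 Ω, ∠Z = −∠Y = -90.0°
I = V/|Z| = 53.2/3410 = 15.6 mA

15.6 mA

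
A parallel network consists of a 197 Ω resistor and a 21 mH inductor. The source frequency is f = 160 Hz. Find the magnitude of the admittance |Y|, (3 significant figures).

ω = 2πf = 1005 rad/s
X_L = ωL = 21.1 Ω
Parallel: admittances add. Y = 1/R + 1/(jωL)
Y = (0.00508 − j0.0474) S
|Y| = 0.0476 S → |Z| = 1/|Y| = 21.0 Ω, ∠Z = −∠Y = 83.9°

47.6 mS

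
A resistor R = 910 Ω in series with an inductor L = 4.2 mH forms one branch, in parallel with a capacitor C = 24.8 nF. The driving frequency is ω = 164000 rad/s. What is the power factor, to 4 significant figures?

X_L = ωL = 688.8 Ω
X_C = 1/(ωC) = 245.9 Ω
Branch 1 (R+jX_L): Z₁ = 910.0 + j688.8 Ω, |Z₁| = 1141 Ω
Branch 2 (−jX_C): Z₂ = −j245.9 Ω
Parallel: Z = Z₁Z₂/(Z₁+Z₂), |Z| = 277.3 Ω, ∠Z = -78.83°
cos φ = cos(-78.83°) = 0.1937

0.1937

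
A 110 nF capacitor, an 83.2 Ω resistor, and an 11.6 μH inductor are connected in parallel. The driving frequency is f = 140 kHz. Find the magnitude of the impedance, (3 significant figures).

82.8 Ω

ω = 2πf = 879600 rad/s
X_L = ωL = 10.2 Ω
X_C = 1/(ωC) = 10.3 Ω
Parallel: admittances add. Y = 1/R + 1/(jωL) + jωC
Y = (0.0120 − j0.00124) S
|Y| = 0.0121 S → |Z| = 1/|Y| = 82.8 Ω, ∠Z = −∠Y = 5.89°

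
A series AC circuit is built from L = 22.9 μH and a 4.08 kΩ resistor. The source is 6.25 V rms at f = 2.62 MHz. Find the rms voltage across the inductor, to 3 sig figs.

0.575 V

ω = 2πf = 1.646e+07 rad/s
X_L = ωL = 377 Ω
Z = 4080 + j377 Ω
|Z| = √(4080² + 377²) = 4100 Ω
I = V/|Z| = 1.53 mA
V_L = I·|Z_L| = 0.00153 × 377 = 0.575 V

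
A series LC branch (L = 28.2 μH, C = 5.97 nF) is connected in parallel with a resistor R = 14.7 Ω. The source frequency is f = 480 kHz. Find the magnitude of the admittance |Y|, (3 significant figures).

76.0 mS

ω = 2πf = 3.016e+06 rad/s
X_L = ωL = 85.0 Ω
X_C = 1/(ωC) = 55.5 Ω
Branch 1: Z₁ = R = 14.7 Ω
Branch 2 (series LC): Z₂ = j(X_L − X_C) = j29.5 Ω
Parallel: Z = Z₁Z₂/(Z₁+Z₂), |Z| = 13.2 Ω, ∠Z = 26.5°
|Y| = 1/|Z| = 76.0 mS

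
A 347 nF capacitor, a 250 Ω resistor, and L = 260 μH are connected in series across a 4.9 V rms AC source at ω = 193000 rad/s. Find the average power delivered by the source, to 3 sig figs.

94.2 mW

X_L = ωL = 50.2 Ω
X_C = 1/(ωC) = 14.9 Ω
Net reactance X = X_L − X_C = 35.2 Ω
Z = 250 + j35.2 Ω
|Z| = √(250² + 35.2²) = 252 Ω
∠Z = arctan(35.2/250) = 8.03°
I = V/|Z| = 19.4 mA
P = VI cos φ = 4.9 × 0.0194 × cos(8.03°) = 94.2 mW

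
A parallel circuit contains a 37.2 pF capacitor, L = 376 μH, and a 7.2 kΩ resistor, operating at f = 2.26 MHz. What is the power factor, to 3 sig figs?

0.377

ω = 2πf = 1.42e+07 rad/s
X_L = ωL = 5340 Ω
X_C = 1/(ωC) = 1890 Ω
Parallel: admittances add. Y = 1/R + 1/(jωL) + jωC
Y = (0.000139 + j0.000341) S
|Y| = 0.000368 S → |Z| = 1/|Y| = 2720 Ω, ∠Z = −∠Y = -67.8°
cos φ = cos(-67.8°) = 0.377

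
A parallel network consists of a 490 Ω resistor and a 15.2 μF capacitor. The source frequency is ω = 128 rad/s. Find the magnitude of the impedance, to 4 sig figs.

X_C = 1/(ωC) = 514.0 Ω
Parallel: admittances add. Y = 1/R + jωC
Y = (0.002041 + j0.001946) S
|Y| = 0.002820 S → |Z| = 1/|Y| = 354.7 Ω, ∠Z = −∠Y = -43.63°

354.7 Ω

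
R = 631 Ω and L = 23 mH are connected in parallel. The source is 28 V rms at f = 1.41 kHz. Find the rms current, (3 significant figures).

144 mA

ω = 2πf = 8859 rad/s
X_L = ωL = 204 Ω
Parallel: admittances add. Y = 1/R + 1/(jωL)
Y = (0.00158 − j0.00491) S
|Y| = 0.00516 S → |Z| = 1/|Y| = 194 Ω, ∠Z = −∠Y = 72.1°
I = V/|Z| = 28/194 = 144 mA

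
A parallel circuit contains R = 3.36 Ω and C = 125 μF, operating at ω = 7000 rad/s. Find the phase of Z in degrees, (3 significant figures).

X_C = 1/(ωC) = 1.14 Ω
Parallel: admittances add. Y = 1/R + jωC
Y = (0.298 + j0.875) S
|Y| = 0.924 S → |Z| = 1/|Y| = 1.08 Ω, ∠Z = −∠Y = -71.2°

-71.2°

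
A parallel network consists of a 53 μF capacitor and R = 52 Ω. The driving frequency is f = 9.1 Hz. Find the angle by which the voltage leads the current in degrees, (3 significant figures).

-8.96°

ω = 2πf = 57.18 rad/s
X_C = 1/(ωC) = 330 Ω
Parallel: admittances add. Y = 1/R + jωC
Y = (0.0192 + j0.00303) S
|Y| = 0.0195 S → |Z| = 1/|Y| = 51.4 Ω, ∠Z = −∠Y = -8.96°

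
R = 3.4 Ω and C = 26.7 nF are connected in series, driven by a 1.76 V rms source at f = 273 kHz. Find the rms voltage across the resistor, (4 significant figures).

0.2708 V

ω = 2πf = 1.715e+06 rad/s
X_C = 1/(ωC) = 21.83 Ω
Z = 3.400 − j21.83 Ω
|Z| = √(3.400² + 21.83²) = 22.10 Ω
I = V/|Z| = 79.65 mA
V_R = I·|Z_R| = 0.07965 × 3.400 = 0.2708 V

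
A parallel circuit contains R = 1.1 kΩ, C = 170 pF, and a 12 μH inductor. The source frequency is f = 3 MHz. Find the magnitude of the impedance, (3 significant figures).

658 Ω

ω = 2πf = 1.885e+07 rad/s
X_L = ωL = 226 Ω
X_C = 1/(ωC) = 312 Ω
Parallel: admittances add. Y = 1/R + 1/(jωL) + jωC
Y = (0.000909 − j0.00122) S
|Y| = 0.00152 S → |Z| = 1/|Y| = 658 Ω, ∠Z = −∠Y = 53.2°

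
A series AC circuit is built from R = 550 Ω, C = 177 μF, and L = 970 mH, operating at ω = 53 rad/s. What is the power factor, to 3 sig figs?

X_L = ωL = 51.4 Ω
X_C = 1/(ωC) = 107 Ω
Net reactance X = X_L − X_C = -55.2 Ω
Z = 550 − j55.2 Ω
|Z| = √(550² + 55.2²) = 553 Ω
∠Z = arctan(-55.2/550) = -5.73°
cos φ = cos(-5.73°) = 0.995

0.995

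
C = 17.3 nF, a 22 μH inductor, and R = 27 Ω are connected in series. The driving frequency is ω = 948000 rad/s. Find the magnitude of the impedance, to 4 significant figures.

X_L = ωL = 20.86 Ω
X_C = 1/(ωC) = 60.97 Ω
Net reactance X = X_L − X_C = -40.12 Ω
Z = 27.00 − j40.12 Ω
|Z| = √(27.00² + 40.12²) = 48.36 Ω

48.36 Ω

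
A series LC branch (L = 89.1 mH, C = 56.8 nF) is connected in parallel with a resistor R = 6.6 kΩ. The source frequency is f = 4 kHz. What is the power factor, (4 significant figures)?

ω = 2πf = 25130 rad/s
X_L = ωL = 2239 Ω
X_C = 1/(ωC) = 700.5 Ω
Branch 1: Z₁ = R = 6600 Ω
Branch 2 (series LC): Z₂ = j(X_L − X_C) = j1539 Ω
Parallel: Z = Z₁Z₂/(Z₁+Z₂), |Z| = 1499 Ω, ∠Z = 76.88°
cos φ = cos(76.88°) = 0.2271

0.2271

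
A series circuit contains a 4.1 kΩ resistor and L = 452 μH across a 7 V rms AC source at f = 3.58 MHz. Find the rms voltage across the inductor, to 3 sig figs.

6.49 V

ω = 2πf = 2.249e+07 rad/s
X_L = ωL = 10200 Ω
Z = 4100 + j10200 Ω
|Z| = √(4100² + 10200²) = 11000 Ω
I = V/|Z| = 639 μA
V_L = I·|Z_L| = 0.000639 × 10200 = 6.49 V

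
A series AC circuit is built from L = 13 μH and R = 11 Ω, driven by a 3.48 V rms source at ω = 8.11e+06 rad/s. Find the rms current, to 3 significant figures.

X_L = ωL = 105 Ω
Z = 11.0 + j105 Ω
|Z| = √(11.0² + 105²) = 106 Ω
I = V/|Z| = 3.48/106 = 32.8 mA

32.8 mA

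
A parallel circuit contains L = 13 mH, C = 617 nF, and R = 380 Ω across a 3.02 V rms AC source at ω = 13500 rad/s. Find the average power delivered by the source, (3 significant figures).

X_L = ωL = 176 Ω
X_C = 1/(ωC) = 120 Ω
Parallel: admittances add. Y = 1/R + 1/(jωL) + jωC
Y = (0.00263 + j0.00263) S
|Y| = 0.00372 S → |Z| = 1/|Y| = 269 Ω, ∠Z = −∠Y = -45.0°
I = V/|Z| = 11.2 mA
P = VI cos φ = 3.02 × 0.0112 × cos(-45.0°) = 24.0 mW

24.0 mW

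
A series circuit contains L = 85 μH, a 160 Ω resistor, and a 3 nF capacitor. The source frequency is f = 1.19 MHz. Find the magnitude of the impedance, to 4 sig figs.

612.2 Ω

ω = 2πf = 7.477e+06 rad/s
X_L = ωL = 635.5 Ω
X_C = 1/(ωC) = 44.58 Ω
Net reactance X = X_L − X_C = 591.0 Ω
Z = 160.0 + j591.0 Ω
|Z| = √(160.0² + 591.0²) = 612.2 Ω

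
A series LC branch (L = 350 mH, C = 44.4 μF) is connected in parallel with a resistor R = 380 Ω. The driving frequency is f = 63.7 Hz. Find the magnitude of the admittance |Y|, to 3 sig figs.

ω = 2πf = 400.2 rad/s
X_L = ωL = 140 Ω
X_C = 1/(ωC) = 56.3 Ω
Branch 1: Z₁ = R = 380 Ω
Branch 2 (series LC): Z₂ = j(X_L − X_C) = j83.8 Ω
Parallel: Z = Z₁Z₂/(Z₁+Z₂), |Z| = 81.8 Ω, ∠Z = 77.6°
|Y| = 1/|Z| = 12.2 mS

12.2 mS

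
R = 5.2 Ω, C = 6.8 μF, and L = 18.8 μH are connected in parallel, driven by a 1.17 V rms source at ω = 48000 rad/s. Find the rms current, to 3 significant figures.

X_L = ωL = 0.902 Ω
X_C = 1/(ωC) = 3.06 Ω
Parallel: admittances add. Y = 1/R + 1/(jωL) + jωC
Y = (0.192 − j0.782) S
|Y| = 0.805 S → |Z| = 1/|Y| = 1.24 Ω, ∠Z = −∠Y = 76.2°
I = V/|Z| = 1.17/1.24 = 942 mA

942 mA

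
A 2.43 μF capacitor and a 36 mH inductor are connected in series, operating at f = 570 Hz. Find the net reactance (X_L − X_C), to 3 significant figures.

ω = 2πf = 3581 rad/s
X_L = ωL = 129 Ω
X_C = 1/(ωC) = 115 Ω
X = 129 − 115 = 14.0 Ω

14.0 Ω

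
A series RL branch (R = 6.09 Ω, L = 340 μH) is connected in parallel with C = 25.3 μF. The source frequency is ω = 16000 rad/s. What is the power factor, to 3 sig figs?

0.272

X_L = ωL = 5.44 Ω
X_C = 1/(ωC) = 2.47 Ω
Branch 1 (R+jX_L): Z₁ = 6.09 + j5.44 Ω, |Z₁| = 8.17 Ω
Branch 2 (−jX_C): Z₂ = −j2.47 Ω
Parallel: Z = Z₁Z₂/(Z₁+Z₂), |Z| = 2.98 Ω, ∠Z = -74.2°
cos φ = cos(-74.2°) = 0.272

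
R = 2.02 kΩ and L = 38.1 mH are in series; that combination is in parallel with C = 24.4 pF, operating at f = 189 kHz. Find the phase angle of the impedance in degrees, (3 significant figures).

ω = 2πf = 1.188e+06 rad/s
X_L = ωL = 45200 Ω
X_C = 1/(ωC) = 34500 Ω
Branch 1 (R+jX_L): Z₁ = 2020 + j45200 Ω, |Z₁| = 45300 Ω
Branch 2 (−jX_C): Z₂ = −j34500 Ω
Parallel: Z = Z₁Z₂/(Z₁+Z₂), |Z| = 143000 Ω, ∠Z = -81.9°

-81.9°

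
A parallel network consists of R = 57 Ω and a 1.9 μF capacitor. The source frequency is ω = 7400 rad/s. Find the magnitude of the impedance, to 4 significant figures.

X_C = 1/(ωC) = 71.12 Ω
Parallel: admittances add. Y = 1/R + jωC
Y = (0.01754 + j0.01406) S
|Y| = 0.02248 S → |Z| = 1/|Y| = 44.48 Ω, ∠Z = −∠Y = -38.71°

44.48 Ω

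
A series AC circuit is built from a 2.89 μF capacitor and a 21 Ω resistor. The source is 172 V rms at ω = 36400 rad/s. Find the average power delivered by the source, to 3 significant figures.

1.17 kW

X_C = 1/(ωC) = 9.51 Ω
Z = 21.0 − j9.51 Ω
|Z| = √(21.0² + 9.51²) = 23.1 Ω
∠Z = arctan(-9.51/21.0) = -24.4°
I = V/|Z| = 7.46 A
P = VI cos φ = 172 × 7.46 × cos(-24.4°) = 1.17 kW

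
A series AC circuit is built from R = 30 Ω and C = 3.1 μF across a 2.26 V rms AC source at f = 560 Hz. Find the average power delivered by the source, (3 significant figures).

16.5 mW

ω = 2πf = 3519 rad/s
X_C = 1/(ωC) = 91.7 Ω
Z = 30.0 − j91.7 Ω
|Z| = √(30.0² + 91.7²) = 96.5 Ω
∠Z = arctan(-91.7/30.0) = -71.9°
I = V/|Z| = 23.4 mA
P = VI cos φ = 2.26 × 0.0234 × cos(-71.9°) = 16.5 mW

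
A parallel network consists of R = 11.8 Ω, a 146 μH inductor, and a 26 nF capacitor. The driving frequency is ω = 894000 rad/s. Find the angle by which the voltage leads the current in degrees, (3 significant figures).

X_L = ωL = 131 Ω
X_C = 1/(ωC) = 43.0 Ω
Parallel: admittances add. Y = 1/R + 1/(jωL) + jωC
Y = (0.0847 + j0.0156) S
|Y| = 0.0862 S → |Z| = 1/|Y| = 11.6 Ω, ∠Z = −∠Y = -10.4°

-10.4°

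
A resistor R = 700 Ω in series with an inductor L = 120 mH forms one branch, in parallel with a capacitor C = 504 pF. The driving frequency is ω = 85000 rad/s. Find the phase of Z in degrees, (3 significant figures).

83.0°

X_L = ωL = 10200 Ω
X_C = 1/(ωC) = 23300 Ω
Branch 1 (R+jX_L): Z₁ = 700 + j10200 Ω, |Z₁| = 10200 Ω
Branch 2 (−jX_C): Z₂ = −j23300 Ω
Parallel: Z = Z₁Z₂/(Z₁+Z₂), |Z| = 18100 Ω, ∠Z = 83.0°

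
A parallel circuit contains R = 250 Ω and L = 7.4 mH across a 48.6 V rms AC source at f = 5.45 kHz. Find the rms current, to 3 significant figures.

ω = 2πf = 34240 rad/s
X_L = ωL = 253 Ω
Parallel: admittances add. Y = 1/R + 1/(jωL)
Y = (0.00400 − j0.00395) S
|Y| = 0.00562 S → |Z| = 1/|Y| = 178 Ω, ∠Z = −∠Y = 44.6°
I = V/|Z| = 48.6/178 = 273 mA

273 mA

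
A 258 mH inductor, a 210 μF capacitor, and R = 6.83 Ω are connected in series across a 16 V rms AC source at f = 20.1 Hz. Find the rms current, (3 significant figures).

ω = 2πf = 126.3 rad/s
X_L = ωL = 32.6 Ω
X_C = 1/(ωC) = 37.7 Ω
Net reactance X = X_L − X_C = -5.12 Ω
Z = 6.83 − j5.12 Ω
|Z| = √(6.83² + 5.12²) = 8.54 Ω
I = V/|Z| = 16/8.54 = 1.87 A

1.87 A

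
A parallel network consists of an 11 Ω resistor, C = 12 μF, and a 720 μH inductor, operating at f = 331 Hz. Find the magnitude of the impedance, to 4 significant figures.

1.540 Ω

ω = 2πf = 2080 rad/s
X_L = ωL = 1.497 Ω
X_C = 1/(ωC) = 40.07 Ω
Parallel: admittances add. Y = 1/R + 1/(jωL) + jωC
Y = (0.09091 − j0.6429) S
|Y| = 0.6493 S → |Z| = 1/|Y| = 1.540 Ω, ∠Z = −∠Y = 81.95°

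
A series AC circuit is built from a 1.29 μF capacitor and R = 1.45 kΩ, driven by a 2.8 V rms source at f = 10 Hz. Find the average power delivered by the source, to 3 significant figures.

73.7 μW

ω = 2πf = 62.83 rad/s
X_C = 1/(ωC) = 12300 Ω
Z = 1450 − j12300 Ω
|Z| = √(1450² + 12300²) = 12400 Ω
∠Z = arctan(-12300/1450) = -83.3°
I = V/|Z| = 225 μA
P = VI cos φ = 2.8 × 0.000225 × cos(-83.3°) = 73.7 μW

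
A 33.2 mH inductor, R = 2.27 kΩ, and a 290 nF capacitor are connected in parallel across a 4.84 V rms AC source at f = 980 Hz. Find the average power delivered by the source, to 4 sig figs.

10.32 mW

ω = 2πf = 6158 rad/s
X_L = ωL = 204.4 Ω
X_C = 1/(ωC) = 560.0 Ω
Parallel: admittances add. Y = 1/R + 1/(jωL) + jωC
Y = (0.0004405 − j0.003106) S
|Y| = 0.003137 S → |Z| = 1/|Y| = 318.8 Ω, ∠Z = −∠Y = 81.93°
I = V/|Z| = 15.18 mA
P = VI cos φ = 4.84 × 0.01518 × cos(81.93°) = 10.32 mW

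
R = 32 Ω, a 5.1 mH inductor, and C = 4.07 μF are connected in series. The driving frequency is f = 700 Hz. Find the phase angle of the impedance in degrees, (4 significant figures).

ω = 2πf = 4398 rad/s
X_L = ωL = 22.43 Ω
X_C = 1/(ωC) = 55.86 Ω
Net reactance X = X_L − X_C = -33.43 Ω
Z = 32.00 − j33.43 Ω
|Z| = √(32.00² + 33.43²) = 46.28 Ω
∠Z = arctan(-33.43/32.00) = -46.25°

-46.25°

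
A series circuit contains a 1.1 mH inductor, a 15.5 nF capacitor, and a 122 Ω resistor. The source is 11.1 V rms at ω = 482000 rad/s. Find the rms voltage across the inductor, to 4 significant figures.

X_L = ωL = 530.2 Ω
X_C = 1/(ωC) = 133.9 Ω
Net reactance X = X_L − X_C = 396.3 Ω
Z = 122.0 + j396.3 Ω
|Z| = √(122.0² + 396.3²) = 414.7 Ω
I = V/|Z| = 26.77 mA
V_L = I·|Z_L| = 0.02677 × 530.2 = 14.19 V

14.19 V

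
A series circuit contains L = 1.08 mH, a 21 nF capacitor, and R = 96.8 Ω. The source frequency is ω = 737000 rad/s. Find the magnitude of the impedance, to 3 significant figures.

738 Ω

X_L = ωL = 796 Ω
X_C = 1/(ωC) = 64.6 Ω
Net reactance X = X_L − X_C = 731 Ω
Z = 96.8 + j731 Ω
|Z| = √(96.8² + 731²) = 738 Ω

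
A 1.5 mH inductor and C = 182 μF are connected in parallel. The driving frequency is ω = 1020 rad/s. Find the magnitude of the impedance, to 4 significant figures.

2.137 Ω

X_L = ωL = 1.530 Ω
X_C = 1/(ωC) = 5.387 Ω
Parallel: admittances add. Y = 1/(jωL) + jωC
Y = (0 − j0.4680) S
|Y| = 0.4680 S → |Z| = 1/|Y| = 2.137 Ω, ∠Z = −∠Y = 90.00°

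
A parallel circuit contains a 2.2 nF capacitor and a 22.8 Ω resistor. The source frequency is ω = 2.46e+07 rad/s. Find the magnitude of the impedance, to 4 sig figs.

14.36 Ω

X_C = 1/(ωC) = 18.48 Ω
Parallel: admittances add. Y = 1/R + jωC
Y = (0.04386 + j0.05412) S
|Y| = 0.06966 S → |Z| = 1/|Y| = 14.36 Ω, ∠Z = −∠Y = -50.98°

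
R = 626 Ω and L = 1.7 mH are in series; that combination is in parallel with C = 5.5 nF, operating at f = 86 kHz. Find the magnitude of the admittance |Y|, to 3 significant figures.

2.29 mS

ω = 2πf = 540400 rad/s
X_L = ωL = 919 Ω
X_C = 1/(ωC) = 336 Ω
Branch 1 (R+jX_L): Z₁ = 626 + j919 Ω, |Z₁| = 1110 Ω
Branch 2 (−jX_C): Z₂ = −j336 Ω
Parallel: Z = Z₁Z₂/(Z₁+Z₂), |Z| = 438 Ω, ∠Z = -77.2°
|Y| = 1/|Z| = 2.29 mS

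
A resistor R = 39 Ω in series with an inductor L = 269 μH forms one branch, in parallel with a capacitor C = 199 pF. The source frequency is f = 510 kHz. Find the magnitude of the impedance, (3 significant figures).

1910 Ω

ω = 2πf = 3.204e+06 rad/s
X_L = ωL = 862 Ω
X_C = 1/(ωC) = 1570 Ω
Branch 1 (R+jX_L): Z₁ = 39.0 + j862 Ω, |Z₁| = 863 Ω
Branch 2 (−jX_C): Z₂ = −j1570 Ω
Parallel: Z = Z₁Z₂/(Z₁+Z₂), |Z| = 1910 Ω, ∠Z = 84.2°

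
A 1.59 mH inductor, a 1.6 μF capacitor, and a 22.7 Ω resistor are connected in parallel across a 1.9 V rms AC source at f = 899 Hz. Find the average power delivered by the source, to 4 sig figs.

159.0 mW

ω = 2πf = 5649 rad/s
X_L = ωL = 8.981 Ω
X_C = 1/(ωC) = 110.6 Ω
Parallel: admittances add. Y = 1/R + 1/(jωL) + jωC
Y = (0.04405 − j0.1023) S
|Y| = 0.1114 S → |Z| = 1/|Y| = 8.978 Ω, ∠Z = −∠Y = 66.70°
I = V/|Z| = 211.6 mA
P = VI cos φ = 1.9 × 0.2116 × cos(66.70°) = 159.0 mW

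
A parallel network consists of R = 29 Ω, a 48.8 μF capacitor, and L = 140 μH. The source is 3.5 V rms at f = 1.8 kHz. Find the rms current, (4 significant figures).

303.8 mA

ω = 2πf = 11310 rad/s
X_L = ωL = 1.583 Ω
X_C = 1/(ωC) = 1.812 Ω
Parallel: admittances add. Y = 1/R + 1/(jωL) + jωC
Y = (0.03448 − j0.07965) S
|Y| = 0.08680 S → |Z| = 1/|Y| = 11.52 Ω, ∠Z = −∠Y = 66.59°
I = V/|Z| = 3.5/11.52 = 303.8 mA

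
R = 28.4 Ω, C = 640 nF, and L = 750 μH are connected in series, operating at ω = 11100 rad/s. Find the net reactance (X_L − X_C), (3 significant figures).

X_L = ωL = 8.32 Ω
X_C = 1/(ωC) = 141 Ω
X = 8.32 − 141 = -132 Ω

-132 Ω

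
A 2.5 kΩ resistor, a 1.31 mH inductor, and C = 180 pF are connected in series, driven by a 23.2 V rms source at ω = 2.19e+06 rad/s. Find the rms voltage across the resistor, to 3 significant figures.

X_L = ωL = 2870 Ω
X_C = 1/(ωC) = 2540 Ω
Net reactance X = X_L − X_C = 332 Ω
Z = 2500 + j332 Ω
|Z| = √(2500² + 332²) = 2520 Ω
I = V/|Z| = 9.20 mA
V_R = I·|Z_R| = 0.00920 × 2500 = 23.0 V

23.0 V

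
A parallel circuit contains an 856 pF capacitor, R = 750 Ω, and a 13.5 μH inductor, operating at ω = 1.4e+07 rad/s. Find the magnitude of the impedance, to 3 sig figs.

147 Ω

X_L = ωL = 189 Ω
X_C = 1/(ωC) = 83.4 Ω
Parallel: admittances add. Y = 1/R + 1/(jωL) + jωC
Y = (0.00133 + j0.00669) S
|Y| = 0.00682 S → |Z| = 1/|Y| = 147 Ω, ∠Z = −∠Y = -78.7°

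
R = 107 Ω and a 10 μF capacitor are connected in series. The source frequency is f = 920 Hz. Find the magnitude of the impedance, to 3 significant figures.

108 Ω

ω = 2πf = 5781 rad/s
X_C = 1/(ωC) = 17.3 Ω
Z = 107 − j17.3 Ω
|Z| = √(107² + 17.3²) = 108 Ω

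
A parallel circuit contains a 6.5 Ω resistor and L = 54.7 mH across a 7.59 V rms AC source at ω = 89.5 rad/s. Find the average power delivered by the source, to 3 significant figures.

8.86 W

X_L = ωL = 4.90 Ω
Parallel: admittances add. Y = 1/R + 1/(jωL)
Y = (0.154 − j0.204) S
|Y| = 0.256 S → |Z| = 1/|Y| = 3.91 Ω, ∠Z = −∠Y = 53.0°
I = V/|Z| = 1.94 A
P = VI cos φ = 7.59 × 1.94 × cos(53.0°) = 8.86 W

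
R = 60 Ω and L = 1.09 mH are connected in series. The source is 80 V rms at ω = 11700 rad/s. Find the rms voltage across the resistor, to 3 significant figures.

X_L = ωL = 12.8 Ω
Z = 60.0 + j12.8 Ω
|Z| = √(60.0² + 12.8²) = 61.3 Ω
I = V/|Z| = 1.30 A
V_R = I·|Z_R| = 1.30 × 60.0 = 78.3 V

78.3 V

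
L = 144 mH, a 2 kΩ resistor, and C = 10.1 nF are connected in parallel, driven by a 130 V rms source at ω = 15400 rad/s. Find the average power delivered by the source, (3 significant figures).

X_L = ωL = 2220 Ω
X_C = 1/(ωC) = 6430 Ω
Parallel: admittances add. Y = 1/R + 1/(jωL) + jωC
Y = (0.000500 − j0.000295) S
|Y| = 0.000581 S → |Z| = 1/|Y| = 1720 Ω, ∠Z = −∠Y = 30.6°
I = V/|Z| = 75.5 mA
P = VI cos φ = 130 × 0.0755 × cos(30.6°) = 8.45 W

8.45 W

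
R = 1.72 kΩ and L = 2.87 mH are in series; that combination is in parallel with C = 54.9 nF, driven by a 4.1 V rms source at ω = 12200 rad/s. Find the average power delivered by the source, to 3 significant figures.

X_L = ωL = 35.0 Ω
X_C = 1/(ωC) = 1490 Ω
Branch 1 (R+jX_L): Z₁ = 1720 + j35.0 Ω, |Z₁| = 1720 Ω
Branch 2 (−jX_C): Z₂ = −j1490 Ω
Parallel: Z = Z₁Z₂/(Z₁+Z₂), |Z| = 1140 Ω, ∠Z = -48.5°
I = V/|Z| = 3.60 mA
P = VI cos φ = 4.1 × 0.00360 × cos(-48.5°) = 9.77 mW

9.77 mW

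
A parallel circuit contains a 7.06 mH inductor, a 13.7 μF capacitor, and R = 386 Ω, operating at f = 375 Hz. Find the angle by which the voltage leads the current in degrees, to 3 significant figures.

84.7°

ω = 2πf = 2356 rad/s
X_L = ωL = 16.6 Ω
X_C = 1/(ωC) = 31.0 Ω
Parallel: admittances add. Y = 1/R + 1/(jωL) + jωC
Y = (0.00259 − j0.0278) S
|Y| = 0.0280 S → |Z| = 1/|Y| = 35.8 Ω, ∠Z = −∠Y = 84.7°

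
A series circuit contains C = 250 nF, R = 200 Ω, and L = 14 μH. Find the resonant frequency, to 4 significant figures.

ω₀ = 1/√(LC) = 1/√(1.4e-05 × 2.5e-07) = 534500 rad/s
f₀ = ω₀/(2π) = 85.07 kHz

85.07 kHz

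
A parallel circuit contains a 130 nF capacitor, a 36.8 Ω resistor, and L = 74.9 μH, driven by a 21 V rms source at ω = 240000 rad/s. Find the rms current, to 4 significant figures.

X_L = ωL = 17.98 Ω
X_C = 1/(ωC) = 32.05 Ω
Parallel: admittances add. Y = 1/R + 1/(jωL) + jωC
Y = (0.02717 − j0.02443) S
|Y| = 0.03654 S → |Z| = 1/|Y| = 27.37 Ω, ∠Z = −∠Y = 41.96°
I = V/|Z| = 21/27.37 = 767.4 mA

767.4 mA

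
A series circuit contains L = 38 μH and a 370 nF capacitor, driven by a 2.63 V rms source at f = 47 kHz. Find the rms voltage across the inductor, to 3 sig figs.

ω = 2πf = 295300 rad/s
X_L = ωL = 11.2 Ω
X_C = 1/(ωC) = 9.15 Ω
Net reactance X = X_L − X_C = 2.07 Ω
Z = j2.07 Ω
|Z| = √(0² + 2.07²) = 2.07 Ω
I = V/|Z| = 1.27 A
V_L = I·|Z_L| = 1.27 × 11.2 = 14.3 V

14.3 V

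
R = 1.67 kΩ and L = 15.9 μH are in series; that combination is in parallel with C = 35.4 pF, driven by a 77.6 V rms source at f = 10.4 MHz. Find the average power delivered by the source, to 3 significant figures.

ω = 2πf = 6.535e+07 rad/s
X_L = ωL = 1040 Ω
X_C = 1/(ωC) = 432 Ω
Branch 1 (R+jX_L): Z₁ = 1670 + j1040 Ω, |Z₁| = 1970 Ω
Branch 2 (−jX_C): Z₂ = −j432 Ω
Parallel: Z = Z₁Z₂/(Z₁+Z₂), |Z| = 479 Ω, ∠Z = -78.1°
I = V/|Z| = 162 mA
P = VI cos φ = 77.6 × 0.162 × cos(-78.1°) = 2.60 W

2.60 W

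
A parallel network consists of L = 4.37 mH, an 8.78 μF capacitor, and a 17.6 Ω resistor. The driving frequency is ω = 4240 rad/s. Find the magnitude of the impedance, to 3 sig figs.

16.9 Ω

X_L = ωL = 18.5 Ω
X_C = 1/(ωC) = 26.9 Ω
Parallel: admittances add. Y = 1/R + 1/(jωL) + jωC
Y = (0.0568 − j0.0167) S
|Y| = 0.0592 S → |Z| = 1/|Y| = 16.9 Ω, ∠Z = −∠Y = 16.4°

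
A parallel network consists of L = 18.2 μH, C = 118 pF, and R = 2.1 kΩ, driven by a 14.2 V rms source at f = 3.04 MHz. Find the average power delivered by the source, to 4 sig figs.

ω = 2πf = 1.91e+07 rad/s
X_L = ωL = 347.6 Ω
X_C = 1/(ωC) = 443.7 Ω
Parallel: admittances add. Y = 1/R + 1/(jωL) + jωC
Y = (0.0004762 − j0.0006227) S
|Y| = 0.0007839 S → |Z| = 1/|Y| = 1276 Ω, ∠Z = −∠Y = 52.59°
I = V/|Z| = 11.13 mA
P = VI cos φ = 14.2 × 0.01113 × cos(52.59°) = 96.02 mW

96.02 mW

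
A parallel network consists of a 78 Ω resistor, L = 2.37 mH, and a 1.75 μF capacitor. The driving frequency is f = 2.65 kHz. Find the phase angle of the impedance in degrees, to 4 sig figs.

ω = 2πf = 16650 rad/s
X_L = ωL = 39.46 Ω
X_C = 1/(ωC) = 34.32 Ω
Parallel: admittances add. Y = 1/R + 1/(jωL) + jωC
Y = (0.01282 + j0.003797) S
|Y| = 0.01337 S → |Z| = 1/|Y| = 74.79 Ω, ∠Z = −∠Y = -16.50°

-16.50°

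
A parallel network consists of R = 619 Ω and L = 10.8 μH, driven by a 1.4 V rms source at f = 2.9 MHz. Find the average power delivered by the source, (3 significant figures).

ω = 2πf = 1.822e+07 rad/s
X_L = ωL = 197 Ω
Parallel: admittances add. Y = 1/R + 1/(jωL)
Y = (0.00162 − j0.00508) S
|Y| = 0.00533 S → |Z| = 1/|Y| = 188 Ω, ∠Z = −∠Y = 72.4°
I = V/|Z| = 7.47 mA
P = VI cos φ = 1.4 × 0.00747 × cos(72.4°) = 3.17 mW

3.17 mW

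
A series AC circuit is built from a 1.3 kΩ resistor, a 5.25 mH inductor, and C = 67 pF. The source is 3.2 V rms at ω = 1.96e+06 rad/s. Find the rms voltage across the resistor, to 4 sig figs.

1.399 V

X_L = ωL = 10290 Ω
X_C = 1/(ωC) = 7615 Ω
Net reactance X = X_L − X_C = 2675 Ω
Z = 1300 + j2675 Ω
|Z| = √(1300² + 2675²) = 2974 Ω
I = V/|Z| = 1.076 mA
V_R = I·|Z_R| = 0.001076 × 1300 = 1.399 V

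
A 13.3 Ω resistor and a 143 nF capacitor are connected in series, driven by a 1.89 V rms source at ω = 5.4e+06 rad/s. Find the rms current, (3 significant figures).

X_C = 1/(ωC) = 1.30 Ω
Z = 13.3 − j1.30 Ω
|Z| = √(13.3² + 1.30²) = 13.4 Ω
I = V/|Z| = 1.89/13.4 = 141 mA

141 mA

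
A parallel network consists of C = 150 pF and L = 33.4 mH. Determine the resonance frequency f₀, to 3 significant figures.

ω₀ = 1/√(LC) = 1/√(0.0334 × 1.5e-10) = 446800 rad/s
f₀ = ω₀/(2π) = 71.1 kHz

71.1 kHz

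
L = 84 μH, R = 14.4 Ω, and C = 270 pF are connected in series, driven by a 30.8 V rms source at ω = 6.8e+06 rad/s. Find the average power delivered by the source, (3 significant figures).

15.0 W

X_L = ωL = 571 Ω
X_C = 1/(ωC) = 545 Ω
Net reactance X = X_L − X_C = 26.5 Ω
Z = 14.4 + j26.5 Ω
|Z| = √(14.4² + 26.5²) = 30.2 Ω
∠Z = arctan(26.5/14.4) = 61.5°
I = V/|Z| = 1.02 A
P = VI cos φ = 30.8 × 1.02 × cos(61.5°) = 15.0 W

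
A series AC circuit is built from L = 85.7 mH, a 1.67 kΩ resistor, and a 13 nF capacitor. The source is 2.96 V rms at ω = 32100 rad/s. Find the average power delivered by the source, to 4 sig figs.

5.020 mW

X_L = ωL = 2751 Ω
X_C = 1/(ωC) = 2396 Ω
Net reactance X = X_L − X_C = 354.6 Ω
Z = 1670 + j354.6 Ω
|Z| = √(1670² + 354.6²) = 1707 Ω
∠Z = arctan(354.6/1670) = 11.99°
I = V/|Z| = 1.734 mA
P = VI cos φ = 2.96 × 0.001734 × cos(11.99°) = 5.020 mW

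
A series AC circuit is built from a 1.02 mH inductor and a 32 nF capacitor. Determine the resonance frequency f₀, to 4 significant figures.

27.86 kHz

ω₀ = 1/√(LC) = 1/√(0.00102 × 3.2e-08) = 175000 rad/s
f₀ = ω₀/(2π) = 27.86 kHz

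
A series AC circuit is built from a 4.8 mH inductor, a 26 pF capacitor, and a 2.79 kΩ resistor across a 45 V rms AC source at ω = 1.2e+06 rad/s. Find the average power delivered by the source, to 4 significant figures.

8.082 mW

X_L = ωL = 5760 Ω
X_C = 1/(ωC) = 32050 Ω
Net reactance X = X_L − X_C = -26290 Ω
Z = 2790 − j26290 Ω
|Z| = √(2790² + 26290²) = 26440 Ω
∠Z = arctan(-26290/2790) = -83.94°
I = V/|Z| = 1.702 mA
P = VI cos φ = 45 × 0.001702 × cos(-83.94°) = 8.082 mW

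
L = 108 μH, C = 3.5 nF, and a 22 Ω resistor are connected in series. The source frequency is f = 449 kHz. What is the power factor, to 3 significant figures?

ω = 2πf = 2.821e+06 rad/s
X_L = ωL = 305 Ω
X_C = 1/(ωC) = 101 Ω
Net reactance X = X_L − X_C = 203 Ω
Z = 22.0 + j203 Ω
|Z| = √(22.0² + 203²) = 205 Ω
∠Z = arctan(203/22.0) = 83.8°
cos φ = cos(83.8°) = 0.108

0.108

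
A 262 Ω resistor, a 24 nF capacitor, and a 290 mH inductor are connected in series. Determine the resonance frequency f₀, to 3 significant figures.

1.91 kHz

ω₀ = 1/√(LC) = 1/√(0.29 × 2.4e-08) = 11990 rad/s
f₀ = ω₀/(2π) = 1.91 kHz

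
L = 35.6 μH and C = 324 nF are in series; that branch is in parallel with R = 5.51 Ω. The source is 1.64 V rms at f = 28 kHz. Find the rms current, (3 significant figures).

331 mA

ω = 2πf = 175900 rad/s
X_L = ωL = 6.26 Ω
X_C = 1/(ωC) = 17.5 Ω
Branch 1: Z₁ = R = 5.51 Ω
Branch 2 (series LC): Z₂ = j(X_L − X_C) = −j11.3 Ω
Parallel: Z = Z₁Z₂/(Z₁+Z₂), |Z| = 4.95 Ω, ∠Z = -26.0°
I = V/|Z| = 1.64/4.95 = 331 mA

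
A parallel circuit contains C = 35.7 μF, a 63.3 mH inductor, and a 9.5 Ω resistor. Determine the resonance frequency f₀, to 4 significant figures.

ω₀ = 1/√(LC) = 1/√(0.0633 × 3.57e-05) = 665.2 rad/s
f₀ = ω₀/(2π) = 105.9 Hz

105.9 Hz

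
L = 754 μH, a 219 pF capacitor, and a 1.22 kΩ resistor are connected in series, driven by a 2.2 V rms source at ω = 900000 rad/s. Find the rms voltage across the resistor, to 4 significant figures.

0.5884 V

X_L = ωL = 678.6 Ω
X_C = 1/(ωC) = 5074 Ω
Net reactance X = X_L − X_C = -4395 Ω
Z = 1220 − j4395 Ω
|Z| = √(1220² + 4395²) = 4561 Ω
I = V/|Z| = 482.3 μA
V_R = I·|Z_R| = 0.0004823 × 1220 = 0.5884 V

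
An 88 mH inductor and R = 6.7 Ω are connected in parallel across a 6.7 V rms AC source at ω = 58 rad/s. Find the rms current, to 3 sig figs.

1.65 A

X_L = ωL = 5.10 Ω
Parallel: admittances add. Y = 1/R + 1/(jωL)
Y = (0.149 − j0.196) S
|Y| = 0.246 S → |Z| = 1/|Y| = 4.06 Ω, ∠Z = −∠Y = 52.7°
I = V/|Z| = 6.7/4.06 = 1.65 A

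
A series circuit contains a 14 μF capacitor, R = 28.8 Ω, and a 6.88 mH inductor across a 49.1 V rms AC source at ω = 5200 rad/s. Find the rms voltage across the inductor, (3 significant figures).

X_L = ωL = 35.8 Ω
X_C = 1/(ωC) = 13.7 Ω
Net reactance X = X_L − X_C = 22.0 Ω
Z = 28.8 + j22.0 Ω
|Z| = √(28.8² + 22.0²) = 36.3 Ω
I = V/|Z| = 1.35 A
V_L = I·|Z_L| = 1.35 × 35.8 = 48.4 V

48.4 V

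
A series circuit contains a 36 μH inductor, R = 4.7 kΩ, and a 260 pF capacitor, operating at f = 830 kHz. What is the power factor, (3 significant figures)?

ω = 2πf = 5.215e+06 rad/s
X_L = ωL = 188 Ω
X_C = 1/(ωC) = 738 Ω
Net reactance X = X_L − X_C = -550 Ω
Z = 4700 − j550 Ω
|Z| = √(4700² + 550²) = 4730 Ω
∠Z = arctan(-550/4700) = -6.67°
cos φ = cos(-6.67°) = 0.993

0.993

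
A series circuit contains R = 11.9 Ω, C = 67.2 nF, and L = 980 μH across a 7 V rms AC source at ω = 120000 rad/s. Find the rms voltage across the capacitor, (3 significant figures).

64.2 V

X_L = ωL = 118 Ω
X_C = 1/(ωC) = 124 Ω
Net reactance X = X_L − X_C = -6.41 Ω
Z = 11.9 − j6.41 Ω
|Z| = √(11.9² + 6.41²) = 13.5 Ω
I = V/|Z| = 518 mA
V_C = I·|Z_C| = 0.518 × 124 = 64.2 V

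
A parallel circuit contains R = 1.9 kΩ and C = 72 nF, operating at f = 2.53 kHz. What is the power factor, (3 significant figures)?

0.418

ω = 2πf = 15900 rad/s
X_C = 1/(ωC) = 874 Ω
Parallel: admittances add. Y = 1/R + jωC
Y = (0.000526 + j0.00114) S
|Y| = 0.00126 S → |Z| = 1/|Y| = 794 Ω, ∠Z = −∠Y = -65.3°
cos φ = cos(-65.3°) = 0.418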